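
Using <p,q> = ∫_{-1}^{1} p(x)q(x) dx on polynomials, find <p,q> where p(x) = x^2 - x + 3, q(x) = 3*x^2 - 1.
<p,q> = 8/15

Expand the product: p(x)·q(x) = 3*x^4 - 3*x^3 + 8*x^2 + x - 3.
∫_{-1}^{1} of each monomial x^k gives [2/(k+1) if k even, 0 if k odd]. Integrating term-by-term (or equivalently evaluating the antiderivative F(x) = 3*x^5/5 - 3*x^4/4 + 8*x^3/3 + x^2/2 - 3*x at the endpoints):
  F(1) − F(−1) = 1/60 − (-31/60) = 8/15.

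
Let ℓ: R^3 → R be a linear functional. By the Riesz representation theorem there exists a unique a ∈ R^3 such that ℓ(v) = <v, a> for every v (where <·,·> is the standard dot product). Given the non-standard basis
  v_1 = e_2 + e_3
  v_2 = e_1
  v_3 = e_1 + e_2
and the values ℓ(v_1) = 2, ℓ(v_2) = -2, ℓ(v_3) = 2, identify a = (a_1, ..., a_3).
a = (-2, 4, -2)

Write a = (a_1, ..., a_3) in the standard basis. For each basis vector v_i, ℓ(v_i) = <v_i, a> is a linear equation in the a_j's. Collect the n equations into a matrix system V a = ℓ, where row i of V is v_i (expressed in the standard basis). Since V is invertible (lower-triangular with 1s on the diagonal, up to permutation), solve by back-substitution:
  V =
[[0, 1, 1],
 [1, 0, 0],
 [1, 1, 0]]
  V a = (2, -2, 2)
Solving gives a = (-2, 4, -2).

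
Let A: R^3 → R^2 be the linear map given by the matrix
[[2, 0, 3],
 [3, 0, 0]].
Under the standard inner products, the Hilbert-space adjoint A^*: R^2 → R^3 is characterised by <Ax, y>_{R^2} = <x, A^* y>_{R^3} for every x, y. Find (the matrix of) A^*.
A^* = A^T =
[[2, 3],
 [0, 0],
 [3, 0]]

For real matrices with standard dot products, the defining identity <Ax, y> = <x, A^* y> gives (Ax)^T y = x^T (A^*) y, i.e. x^T A^T y = x^T (A^*) y. Since this holds for all x, y, we must have A^* = A^T. Therefore
A^* =
[[2, 3],
 [0, 0],
 [3, 0]].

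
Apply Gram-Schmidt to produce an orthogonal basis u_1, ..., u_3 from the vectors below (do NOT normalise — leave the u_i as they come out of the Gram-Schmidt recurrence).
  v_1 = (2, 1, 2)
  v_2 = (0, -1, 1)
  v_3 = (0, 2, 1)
Orthogonal basis:
  u_1 = (2, 1, 2)
  u_2 = (-2/9, -10/9, 7/9)
  u_3 = (-18/17, 12/17, 12/17)

Apply the Gram-Schmidt recurrence
  u_1 = v_1
  u_i = v_i − Σ_{j<i} ((v_i · u_j) / (u_j · u_j)) · u_j.

Step by step this gives:
  u_1 = (2, 1, 2)
  u_2 = (-2/9, -10/9, 7/9)
  u_3 = (-18/17, 12/17, 12/17)

Orthogonality check:
  u_2 · u_1 = 0 (should be 0)
  u_3 · u_1 = 0 (should be 0)
  u_3 · u_2 = 0 (should be 0)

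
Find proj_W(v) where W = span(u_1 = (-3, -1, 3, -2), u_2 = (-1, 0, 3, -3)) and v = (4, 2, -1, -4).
proj_W(v) = (506/113, 261/113, 48/113, -309/113)

Set up U = [u_1 | ... | u_2] ∈ R^(4×2). The projector onto W = col(U) is P = U (U^T U)^(-1) U^T.
Compute U^T U =
  [23, 18]
  [18, 19],
and U^T v = (-9, 5).
Solve U^T U · c = U^T v for the coefficients: c = (-261/113, 277/113). The projection is proj_W(v) = U c.
Check: (v - proj_W(v)) · u_1 = 0  (should be 0).
Check: (v - proj_W(v)) · u_2 = 0  (should be 0).
Result: proj_W(v) = (506/113, 261/113, 48/113, -309/113).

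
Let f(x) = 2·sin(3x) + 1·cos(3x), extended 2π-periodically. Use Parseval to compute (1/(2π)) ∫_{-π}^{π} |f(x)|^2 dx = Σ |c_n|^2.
Σ |c_n|^2 = 5/2

Expand |f|^2 and use orthogonality of {sin(nx), cos(mx)} on [-π, π]:
  ∫_{-π}^{π} sin(nx)^2 dx = π, ∫ cos(mx)^2 dx = π, and cross terms integrate to 0.
So ∫_{-π}^{π} f(x)^2 dx = 2^2 · π + 1^2 · π = (4 + 1)π.
Divide by 2π: (4 + 1)/2 = 5/2.
By Parseval, this equals Σ |c_n|^2.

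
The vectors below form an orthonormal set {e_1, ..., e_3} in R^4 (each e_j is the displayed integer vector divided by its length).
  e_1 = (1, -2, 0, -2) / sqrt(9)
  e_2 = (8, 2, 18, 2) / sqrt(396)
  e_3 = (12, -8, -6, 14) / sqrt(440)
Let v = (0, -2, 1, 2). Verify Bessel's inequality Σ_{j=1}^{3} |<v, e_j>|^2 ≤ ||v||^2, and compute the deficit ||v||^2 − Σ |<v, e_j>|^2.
Σ |<v, e_j>|^2 = 41/10; ||v||^2 = 9; deficit = 49/10

Write each e_j = u_j / sqrt(<u_j, u_j>) where u_j is the displayed integer vector. Then <v, e_j> = <v, u_j> / sqrt(<u_j, u_j>), so |<v, e_j>|^2 = <v, u_j>^2 / <u_j, u_j>.
Coefficients: <v, e_1> = 0/sqrt(9), <v, e_2> = 18/sqrt(396), <v, e_3> = 38/sqrt(440).
Square and sum: Σ |<v, e_j>|^2 = 41/10.
Compute ||v||^2 = v·v = 9.
Deficit = 9 − 41/10 = 49/10 ≥ 0, confirming Bessel's inequality. (The deficit equals ||v − Σ <v,e_j> e_j||^2, the squared distance from v to span{e_j}.)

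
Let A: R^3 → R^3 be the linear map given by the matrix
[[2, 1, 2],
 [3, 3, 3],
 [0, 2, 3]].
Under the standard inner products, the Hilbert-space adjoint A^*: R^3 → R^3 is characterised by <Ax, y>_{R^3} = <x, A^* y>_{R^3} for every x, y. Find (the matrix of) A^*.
A^* = A^T =
[[2, 3, 0],
 [1, 3, 2],
 [2, 3, 3]]

For real matrices with standard dot products, the defining identity <Ax, y> = <x, A^* y> gives (Ax)^T y = x^T (A^*) y, i.e. x^T A^T y = x^T (A^*) y. Since this holds for all x, y, we must have A^* = A^T. Therefore
A^* =
[[2, 3, 0],
 [1, 3, 2],
 [2, 3, 3]].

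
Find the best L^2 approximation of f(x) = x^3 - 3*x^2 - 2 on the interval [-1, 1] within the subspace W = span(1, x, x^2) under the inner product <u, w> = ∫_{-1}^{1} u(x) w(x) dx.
g(x) = -3*x^2 + 3*x/5 - 2

The best approximation g ∈ W is the orthogonal projection of f onto W. Writing g = a_0 + a_1 x + a_2 x^2, the coefficients solve the normal equations G · a = b where
  G_{ij} = <φ_i, φ_j> and b_i = <f, φ_i>, with φ_0 = 1, φ_1 = x, φ_2 = x^2.
G =
  [2, 0, 2/3]
  [0, 2/3, 0]
  [2/3, 0, 2/5],
b = (-6, 2/5, -38/15).
Solving gives a_0 = -2, a_1 = 3/5, a_2 = -3, so
  g(x) = -3*x^2 + 3*x/5 - 2.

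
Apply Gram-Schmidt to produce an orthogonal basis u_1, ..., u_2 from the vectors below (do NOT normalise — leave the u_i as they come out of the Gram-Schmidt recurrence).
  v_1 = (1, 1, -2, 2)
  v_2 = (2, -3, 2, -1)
Orthogonal basis:
  u_1 = (1, 1, -2, 2)
  u_2 = (27/10, -23/10, 3/5, 2/5)

Apply the Gram-Schmidt recurrence
  u_1 = v_1
  u_i = v_i − Σ_{j<i} ((v_i · u_j) / (u_j · u_j)) · u_j.

Step by step this gives:
  u_1 = (1, 1, -2, 2)
  u_2 = (27/10, -23/10, 3/5, 2/5)

Orthogonality check:
  u_2 · u_1 = 0 (should be 0)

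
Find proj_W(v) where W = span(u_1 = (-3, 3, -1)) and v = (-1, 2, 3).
proj_W(v) = (-18/19, 18/19, -6/19)

Set up U = [u_1 | ... | u_1] ∈ R^(3×1). The projector onto W = col(U) is P = U (U^T U)^(-1) U^T.
Compute U^T U =
  [19],
and U^T v = (6).
Solve U^T U · c = U^T v for the coefficients: c = (6/19). The projection is proj_W(v) = U c.
Check: (v - proj_W(v)) · u_1 = 0  (should be 0).
Result: proj_W(v) = (-18/19, 18/19, -6/19).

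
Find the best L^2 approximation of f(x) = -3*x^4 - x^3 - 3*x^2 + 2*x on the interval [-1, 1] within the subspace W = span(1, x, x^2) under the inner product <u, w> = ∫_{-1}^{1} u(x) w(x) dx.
g(x) = -39*x^2/7 + 7*x/5 + 9/35

The best approximation g ∈ W is the orthogonal projection of f onto W. Writing g = a_0 + a_1 x + a_2 x^2, the coefficients solve the normal equations G · a = b where
  G_{ij} = <φ_i, φ_j> and b_i = <f, φ_i>, with φ_0 = 1, φ_1 = x, φ_2 = x^2.
G =
  [2, 0, 2/3]
  [0, 2/3, 0]
  [2/3, 0, 2/5],
b = (-16/5, 14/15, -72/35).
Solving gives a_0 = 9/35, a_1 = 7/5, a_2 = -39/7, so
  g(x) = -39*x^2/7 + 7*x/5 + 9/35.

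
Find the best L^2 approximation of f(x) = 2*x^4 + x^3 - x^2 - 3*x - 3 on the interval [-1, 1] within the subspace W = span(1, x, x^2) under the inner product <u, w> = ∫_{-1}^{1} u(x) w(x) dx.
g(x) = 5*x^2/7 - 12*x/5 - 111/35

The best approximation g ∈ W is the orthogonal projection of f onto W. Writing g = a_0 + a_1 x + a_2 x^2, the coefficients solve the normal equations G · a = b where
  G_{ij} = <φ_i, φ_j> and b_i = <f, φ_i>, with φ_0 = 1, φ_1 = x, φ_2 = x^2.
G =
  [2, 0, 2/3]
  [0, 2/3, 0]
  [2/3, 0, 2/5],
b = (-88/15, -8/5, -64/35).
Solving gives a_0 = -111/35, a_1 = -12/5, a_2 = 5/7, so
  g(x) = 5*x^2/7 - 12*x/5 - 111/35.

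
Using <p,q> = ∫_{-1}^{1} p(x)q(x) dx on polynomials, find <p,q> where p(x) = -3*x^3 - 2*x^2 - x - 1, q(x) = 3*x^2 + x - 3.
<p,q> = 56/15

Expand the product: p(x)·q(x) = -9*x^5 - 9*x^4 + 4*x^3 + 2*x^2 + 2*x + 3.
∫_{-1}^{1} of each monomial x^k gives [2/(k+1) if k even, 0 if k odd]. Integrating term-by-term (or equivalently evaluating the antiderivative F(x) = -3*x^6/2 - 9*x^5/5 + x^4 + 2*x^3/3 + x^2 + 3*x at the endpoints):
  F(1) − F(−1) = 71/30 − (-41/30) = 56/15.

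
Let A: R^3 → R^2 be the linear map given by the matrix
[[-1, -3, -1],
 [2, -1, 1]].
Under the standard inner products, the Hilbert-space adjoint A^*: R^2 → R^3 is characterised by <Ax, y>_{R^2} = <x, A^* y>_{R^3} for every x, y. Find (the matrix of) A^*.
A^* = A^T =
[[-1, 2],
 [-3, -1],
 [-1, 1]]

For real matrices with standard dot products, the defining identity <Ax, y> = <x, A^* y> gives (Ax)^T y = x^T (A^*) y, i.e. x^T A^T y = x^T (A^*) y. Since this holds for all x, y, we must have A^* = A^T. Therefore
A^* =
[[-1, 2],
 [-3, -1],
 [-1, 1]].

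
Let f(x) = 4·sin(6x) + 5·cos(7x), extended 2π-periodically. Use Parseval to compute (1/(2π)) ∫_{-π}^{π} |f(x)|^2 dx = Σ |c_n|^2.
Σ |c_n|^2 = 41/2

Expand |f|^2 and use orthogonality of {sin(nx), cos(mx)} on [-π, π]:
  ∫_{-π}^{π} sin(nx)^2 dx = π, ∫ cos(mx)^2 dx = π, and cross terms integrate to 0.
So ∫_{-π}^{π} f(x)^2 dx = 4^2 · π + 5^2 · π = (16 + 25)π.
Divide by 2π: (16 + 25)/2 = 41/2.
By Parseval, this equals Σ |c_n|^2.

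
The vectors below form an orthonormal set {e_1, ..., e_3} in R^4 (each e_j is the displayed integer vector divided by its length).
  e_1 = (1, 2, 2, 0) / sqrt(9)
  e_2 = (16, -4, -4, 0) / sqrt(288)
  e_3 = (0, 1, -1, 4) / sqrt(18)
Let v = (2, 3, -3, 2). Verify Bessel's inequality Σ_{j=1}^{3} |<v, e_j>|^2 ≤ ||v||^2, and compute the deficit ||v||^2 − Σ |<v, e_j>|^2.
Σ |<v, e_j>|^2 = 134/9; ||v||^2 = 26; deficit = 100/9

Write each e_j = u_j / sqrt(<u_j, u_j>) where u_j is the displayed integer vector. Then <v, e_j> = <v, u_j> / sqrt(<u_j, u_j>), so |<v, e_j>|^2 = <v, u_j>^2 / <u_j, u_j>.
Coefficients: <v, e_1> = 2/sqrt(9), <v, e_2> = 32/sqrt(288), <v, e_3> = 14/sqrt(18).
Square and sum: Σ |<v, e_j>|^2 = 134/9.
Compute ||v||^2 = v·v = 26.
Deficit = 26 − 134/9 = 100/9 ≥ 0, confirming Bessel's inequality. (The deficit equals ||v − Σ <v,e_j> e_j||^2, the squared distance from v to span{e_j}.)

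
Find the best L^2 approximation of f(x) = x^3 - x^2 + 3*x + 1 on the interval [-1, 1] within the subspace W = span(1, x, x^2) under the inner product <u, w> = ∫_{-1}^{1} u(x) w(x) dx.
g(x) = -x^2 + 18*x/5 + 1

The best approximation g ∈ W is the orthogonal projection of f onto W. Writing g = a_0 + a_1 x + a_2 x^2, the coefficients solve the normal equations G · a = b where
  G_{ij} = <φ_i, φ_j> and b_i = <f, φ_i>, with φ_0 = 1, φ_1 = x, φ_2 = x^2.
G =
  [2, 0, 2/3]
  [0, 2/3, 0]
  [2/3, 0, 2/5],
b = (4/3, 12/5, 4/15).
Solving gives a_0 = 1, a_1 = 18/5, a_2 = -1, so
  g(x) = -x^2 + 18*x/5 + 1.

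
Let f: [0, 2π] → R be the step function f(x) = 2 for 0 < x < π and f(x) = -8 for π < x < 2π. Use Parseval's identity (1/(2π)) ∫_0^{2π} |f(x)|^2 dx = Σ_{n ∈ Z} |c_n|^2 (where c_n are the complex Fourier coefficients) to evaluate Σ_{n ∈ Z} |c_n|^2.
Σ |c_n|^2 = 34

Parseval equates the L^2 energy of f (normalised by 1/(2π)) with the ℓ^2 sum of its Fourier coefficients: (1/(2π)) ∫_0^{2π} |f|^2 = Σ |c_n|^2.
Compute the left side: (1/(2π)) [∫_0^π 2^2 dx + ∫_π^{2π} (-8)^2 dx] = (1/(2π)) · (4π + 64π) = (4 + 64)/2 = 34.
So Σ_{n ∈ Z} |c_n|^2 = 34.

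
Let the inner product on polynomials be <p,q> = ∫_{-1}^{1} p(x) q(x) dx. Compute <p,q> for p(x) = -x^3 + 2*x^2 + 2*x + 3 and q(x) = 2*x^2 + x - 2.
<p,q> = -122/15

Expand the product: p(x)·q(x) = -2*x^5 + 3*x^4 + 8*x^3 + 4*x^2 - x - 6.
∫_{-1}^{1} of each monomial x^k gives [2/(k+1) if k even, 0 if k odd]. Integrating term-by-term (or equivalently evaluating the antiderivative F(x) = -x^6/3 + 3*x^5/5 + 2*x^4 + 4*x^3/3 - x^2/2 - 6*x at the endpoints):
  F(1) − F(−1) = -29/10 − (157/30) = -122/15.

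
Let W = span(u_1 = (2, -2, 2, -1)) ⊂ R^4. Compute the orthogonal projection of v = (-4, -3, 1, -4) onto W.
proj_W(v) = (8/13, -8/13, 8/13, -4/13)

Set up U = [u_1 | ... | u_1] ∈ R^(4×1). The projector onto W = col(U) is P = U (U^T U)^(-1) U^T.
Compute U^T U =
  [13],
and U^T v = (4).
Solve U^T U · c = U^T v for the coefficients: c = (4/13). The projection is proj_W(v) = U c.
Check: (v - proj_W(v)) · u_1 = 0  (should be 0).
Result: proj_W(v) = (8/13, -8/13, 8/13, -4/13).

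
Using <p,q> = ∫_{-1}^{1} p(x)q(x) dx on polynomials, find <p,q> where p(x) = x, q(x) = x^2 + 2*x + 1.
<p,q> = 4/3

Expand the product: p(x)·q(x) = x^3 + 2*x^2 + x.
∫_{-1}^{1} of each monomial x^k gives [2/(k+1) if k even, 0 if k odd]. Integrating term-by-term (or equivalently evaluating the antiderivative F(x) = x^4/4 + 2*x^3/3 + x^2/2 at the endpoints):
  F(1) − F(−1) = 17/12 − (1/12) = 4/3.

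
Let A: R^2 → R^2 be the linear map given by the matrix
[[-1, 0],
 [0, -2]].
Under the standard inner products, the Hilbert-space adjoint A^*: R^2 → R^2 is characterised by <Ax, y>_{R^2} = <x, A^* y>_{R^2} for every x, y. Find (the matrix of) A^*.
A^* = A^T =
[[-1, 0],
 [0, -2]]

For real matrices with standard dot products, the defining identity <Ax, y> = <x, A^* y> gives (Ax)^T y = x^T (A^*) y, i.e. x^T A^T y = x^T (A^*) y. Since this holds for all x, y, we must have A^* = A^T. Therefore
A^* =
[[-1, 0],
 [0, -2]].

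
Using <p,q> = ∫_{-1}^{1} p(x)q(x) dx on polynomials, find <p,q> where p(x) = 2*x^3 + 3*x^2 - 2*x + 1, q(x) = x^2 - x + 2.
<p,q> = 52/5

Expand the product: p(x)·q(x) = 2*x^5 + x^4 - x^3 + 9*x^2 - 5*x + 2.
∫_{-1}^{1} of each monomial x^k gives [2/(k+1) if k even, 0 if k odd]. Integrating term-by-term (or equivalently evaluating the antiderivative F(x) = x^6/3 + x^5/5 - x^4/4 + 3*x^3 - 5*x^2/2 + 2*x at the endpoints):
  F(1) − F(−1) = 167/60 − (-457/60) = 52/5.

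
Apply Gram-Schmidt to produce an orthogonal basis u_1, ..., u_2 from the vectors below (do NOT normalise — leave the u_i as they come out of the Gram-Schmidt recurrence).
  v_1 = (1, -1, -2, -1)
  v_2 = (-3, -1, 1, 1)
Orthogonal basis:
  u_1 = (1, -1, -2, -1)
  u_2 = (-16/7, -12/7, -3/7, 2/7)

Apply the Gram-Schmidt recurrence
  u_1 = v_1
  u_i = v_i − Σ_{j<i} ((v_i · u_j) / (u_j · u_j)) · u_j.

Step by step this gives:
  u_1 = (1, -1, -2, -1)
  u_2 = (-16/7, -12/7, -3/7, 2/7)

Orthogonality check:
  u_2 · u_1 = 0 (should be 0)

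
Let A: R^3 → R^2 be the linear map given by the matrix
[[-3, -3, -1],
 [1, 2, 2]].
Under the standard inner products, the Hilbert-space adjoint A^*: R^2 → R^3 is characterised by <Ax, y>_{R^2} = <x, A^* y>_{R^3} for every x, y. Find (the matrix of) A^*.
A^* = A^T =
[[-3, 1],
 [-3, 2],
 [-1, 2]]

For real matrices with standard dot products, the defining identity <Ax, y> = <x, A^* y> gives (Ax)^T y = x^T (A^*) y, i.e. x^T A^T y = x^T (A^*) y. Since this holds for all x, y, we must have A^* = A^T. Therefore
A^* =
[[-3, 1],
 [-3, 2],
 [-1, 2]].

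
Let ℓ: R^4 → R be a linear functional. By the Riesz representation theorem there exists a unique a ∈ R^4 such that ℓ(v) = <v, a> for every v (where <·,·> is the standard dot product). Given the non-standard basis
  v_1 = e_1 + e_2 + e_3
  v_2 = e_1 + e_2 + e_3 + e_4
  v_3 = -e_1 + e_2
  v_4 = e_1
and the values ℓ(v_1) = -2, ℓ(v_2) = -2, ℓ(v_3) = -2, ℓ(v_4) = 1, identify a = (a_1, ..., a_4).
a = (1, -1, -2, 0)

Write a = (a_1, ..., a_4) in the standard basis. For each basis vector v_i, ℓ(v_i) = <v_i, a> is a linear equation in the a_j's. Collect the n equations into a matrix system V a = ℓ, where row i of V is v_i (expressed in the standard basis). Since V is invertible (lower-triangular with 1s on the diagonal, up to permutation), solve by back-substitution:
  V =
[[1, 1, 1, 0],
 [1, 1, 1, 1],
 [-1, 1, 0, 0],
 [1, 0, 0, 0]]
  V a = (-2, -2, -2, 1)
Solving gives a = (1, -1, -2, 0).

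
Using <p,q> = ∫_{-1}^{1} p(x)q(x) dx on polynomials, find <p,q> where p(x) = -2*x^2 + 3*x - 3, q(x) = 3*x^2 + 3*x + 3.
<p,q> = -122/5

Expand the product: p(x)·q(x) = -6*x^4 + 3*x^3 - 6*x^2 - 9.
∫_{-1}^{1} of each monomial x^k gives [2/(k+1) if k even, 0 if k odd]. Integrating term-by-term (or equivalently evaluating the antiderivative F(x) = -6*x^5/5 + 3*x^4/4 - 2*x^3 - 9*x at the endpoints):
  F(1) − F(−1) = -229/20 − (259/20) = -122/5.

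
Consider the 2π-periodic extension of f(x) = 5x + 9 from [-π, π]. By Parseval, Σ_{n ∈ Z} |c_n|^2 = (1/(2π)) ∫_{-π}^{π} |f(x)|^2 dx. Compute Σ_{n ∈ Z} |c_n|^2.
Σ |c_n|^2 = 25π^2/3 + 81

Expand and integrate term by term over [-π, π]:
  ∫ (5x)^2 dx = 25·(2π^3/3); ∫ 2·5·(9)·x dx = 0 (odd integrand); ∫ 9^2 dx = 81·2π.
So (1/(2π)) ∫_{-π}^{π} (5x + 9)^2 dx = 25π^2/3 + 81 = 25π^2/3 + 81.
Parseval ⇒ Σ |c_n|^2 = 25π^2/3 + 81.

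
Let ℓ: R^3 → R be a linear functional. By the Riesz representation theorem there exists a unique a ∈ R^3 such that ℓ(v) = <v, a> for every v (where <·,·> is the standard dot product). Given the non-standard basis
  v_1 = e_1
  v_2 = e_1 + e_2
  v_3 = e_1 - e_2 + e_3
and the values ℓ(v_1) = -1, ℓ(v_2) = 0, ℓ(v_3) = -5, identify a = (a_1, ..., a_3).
a = (-1, 1, -3)

Write a = (a_1, ..., a_3) in the standard basis. For each basis vector v_i, ℓ(v_i) = <v_i, a> is a linear equation in the a_j's. Collect the n equations into a matrix system V a = ℓ, where row i of V is v_i (expressed in the standard basis). Since V is invertible (lower-triangular with 1s on the diagonal, up to permutation), solve by back-substitution:
  V =
[[1, 0, 0],
 [1, 1, 0],
 [1, -1, 1]]
  V a = (-1, 0, -5)
Solving gives a = (-1, 1, -3).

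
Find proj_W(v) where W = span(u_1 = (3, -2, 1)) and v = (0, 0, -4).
proj_W(v) = (-6/7, 4/7, -2/7)

Set up U = [u_1 | ... | u_1] ∈ R^(3×1). The projector onto W = col(U) is P = U (U^T U)^(-1) U^T.
Compute U^T U =
  [14],
and U^T v = (-4).
Solve U^T U · c = U^T v for the coefficients: c = (-2/7). The projection is proj_W(v) = U c.
Check: (v - proj_W(v)) · u_1 = 0  (should be 0).
Result: proj_W(v) = (-6/7, 4/7, -2/7).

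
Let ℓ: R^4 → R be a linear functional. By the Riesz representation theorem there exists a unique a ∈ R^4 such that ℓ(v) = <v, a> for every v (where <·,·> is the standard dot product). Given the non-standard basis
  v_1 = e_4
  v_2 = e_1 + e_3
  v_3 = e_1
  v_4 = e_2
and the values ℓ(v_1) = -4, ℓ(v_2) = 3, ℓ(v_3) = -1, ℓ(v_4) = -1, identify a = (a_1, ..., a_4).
a = (-1, -1, 4, -4)

Write a = (a_1, ..., a_4) in the standard basis. For each basis vector v_i, ℓ(v_i) = <v_i, a> is a linear equation in the a_j's. Collect the n equations into a matrix system V a = ℓ, where row i of V is v_i (expressed in the standard basis). Since V is invertible (lower-triangular with 1s on the diagonal, up to permutation), solve by back-substitution:
  V =
[[0, 0, 0, 1],
 [1, 0, 1, 0],
 [1, 0, 0, 0],
 [0, 1, 0, 0]]
  V a = (-4, 3, -1, -1)
Solving gives a = (-1, -1, 4, -4).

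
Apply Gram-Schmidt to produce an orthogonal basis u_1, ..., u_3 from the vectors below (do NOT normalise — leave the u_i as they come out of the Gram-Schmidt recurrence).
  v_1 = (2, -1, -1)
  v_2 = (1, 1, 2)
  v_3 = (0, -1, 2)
Orthogonal basis:
  u_1 = (2, -1, -1)
  u_2 = (4/3, 5/6, 11/6)
  u_3 = (-11/35, -11/7, 33/35)

Apply the Gram-Schmidt recurrence
  u_1 = v_1
  u_i = v_i − Σ_{j<i} ((v_i · u_j) / (u_j · u_j)) · u_j.

Step by step this gives:
  u_1 = (2, -1, -1)
  u_2 = (4/3, 5/6, 11/6)
  u_3 = (-11/35, -11/7, 33/35)

Orthogonality check:
  u_2 · u_1 = 0 (should be 0)
  u_3 · u_1 = 0 (should be 0)
  u_3 · u_2 = 0 (should be 0)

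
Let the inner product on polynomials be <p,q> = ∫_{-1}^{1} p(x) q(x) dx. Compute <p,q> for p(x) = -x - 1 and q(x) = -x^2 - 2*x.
<p,q> = 2

Expand the product: p(x)·q(x) = x^3 + 3*x^2 + 2*x.
∫_{-1}^{1} of each monomial x^k gives [2/(k+1) if k even, 0 if k odd]. Integrating term-by-term (or equivalently evaluating the antiderivative F(x) = x^4/4 + x^3 + x^2 at the endpoints):
  F(1) − F(−1) = 9/4 − (1/4) = 2.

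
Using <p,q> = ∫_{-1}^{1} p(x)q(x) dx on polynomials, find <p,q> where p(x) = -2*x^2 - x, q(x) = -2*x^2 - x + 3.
<p,q> = -26/15

Expand the product: p(x)·q(x) = 4*x^4 + 4*x^3 - 5*x^2 - 3*x.
∫_{-1}^{1} of each monomial x^k gives [2/(k+1) if k even, 0 if k odd]. Integrating term-by-term (or equivalently evaluating the antiderivative F(x) = 4*x^5/5 + x^4 - 5*x^3/3 - 3*x^2/2 at the endpoints):
  F(1) − F(−1) = -41/30 − (11/30) = -26/15.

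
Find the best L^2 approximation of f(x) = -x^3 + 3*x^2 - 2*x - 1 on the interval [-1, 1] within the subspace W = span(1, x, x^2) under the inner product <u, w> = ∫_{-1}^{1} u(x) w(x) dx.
g(x) = 3*x^2 - 13*x/5 - 1

The best approximation g ∈ W is the orthogonal projection of f onto W. Writing g = a_0 + a_1 x + a_2 x^2, the coefficients solve the normal equations G · a = b where
  G_{ij} = <φ_i, φ_j> and b_i = <f, φ_i>, with φ_0 = 1, φ_1 = x, φ_2 = x^2.
G =
  [2, 0, 2/3]
  [0, 2/3, 0]
  [2/3, 0, 2/5],
b = (0, -26/15, 8/15).
Solving gives a_0 = -1, a_1 = -13/5, a_2 = 3, so
  g(x) = 3*x^2 - 13*x/5 - 1.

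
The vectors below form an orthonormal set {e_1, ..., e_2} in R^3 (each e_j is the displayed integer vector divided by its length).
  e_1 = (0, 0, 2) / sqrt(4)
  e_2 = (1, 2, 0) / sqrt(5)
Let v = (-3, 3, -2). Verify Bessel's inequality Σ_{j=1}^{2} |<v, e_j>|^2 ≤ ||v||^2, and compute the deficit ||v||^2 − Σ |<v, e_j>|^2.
Σ |<v, e_j>|^2 = 29/5; ||v||^2 = 22; deficit = 81/5

Write each e_j = u_j / sqrt(<u_j, u_j>) where u_j is the displayed integer vector. Then <v, e_j> = <v, u_j> / sqrt(<u_j, u_j>), so |<v, e_j>|^2 = <v, u_j>^2 / <u_j, u_j>.
Coefficients: <v, e_1> = -4/sqrt(4), <v, e_2> = 3/sqrt(5).
Square and sum: Σ |<v, e_j>|^2 = 29/5.
Compute ||v||^2 = v·v = 22.
Deficit = 22 − 29/5 = 81/5 ≥ 0, confirming Bessel's inequality. (The deficit equals ||v − Σ <v,e_j> e_j||^2, the squared distance from v to span{e_j}.)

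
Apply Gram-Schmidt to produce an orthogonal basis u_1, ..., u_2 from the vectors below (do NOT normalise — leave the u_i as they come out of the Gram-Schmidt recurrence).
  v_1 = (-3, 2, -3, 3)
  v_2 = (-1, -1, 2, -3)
Orthogonal basis:
  u_1 = (-3, 2, -3, 3)
  u_2 = (-73/31, -3/31, 20/31, -51/31)

Apply the Gram-Schmidt recurrence
  u_1 = v_1
  u_i = v_i − Σ_{j<i} ((v_i · u_j) / (u_j · u_j)) · u_j.

Step by step this gives:
  u_1 = (-3, 2, -3, 3)
  u_2 = (-73/31, -3/31, 20/31, -51/31)

Orthogonality check:
  u_2 · u_1 = 0 (should be 0)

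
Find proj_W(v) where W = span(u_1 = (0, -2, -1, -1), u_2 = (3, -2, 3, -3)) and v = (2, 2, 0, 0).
proj_W(v) = (42/85, 104/85, 108/85, 24/85)

Set up U = [u_1 | ... | u_2] ∈ R^(4×2). The projector onto W = col(U) is P = U (U^T U)^(-1) U^T.
Compute U^T U =
  [6, 4]
  [4, 31],
and U^T v = (-4, 2).
Solve U^T U · c = U^T v for the coefficients: c = (-66/85, 14/85). The projection is proj_W(v) = U c.
Check: (v - proj_W(v)) · u_1 = 0  (should be 0).
Check: (v - proj_W(v)) · u_2 = 0  (should be 0).
Result: proj_W(v) = (42/85, 104/85, 108/85, 24/85).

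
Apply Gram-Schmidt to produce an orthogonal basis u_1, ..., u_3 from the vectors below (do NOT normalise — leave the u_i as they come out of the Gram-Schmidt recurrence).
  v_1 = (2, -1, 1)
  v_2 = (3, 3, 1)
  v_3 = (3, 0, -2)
Orthogonal basis:
  u_1 = (2, -1, 1)
  u_2 = (5/3, 11/3, 1/3)
  u_3 = (60/49, -15/49, -135/49)

Apply the Gram-Schmidt recurrence
  u_1 = v_1
  u_i = v_i − Σ_{j<i} ((v_i · u_j) / (u_j · u_j)) · u_j.

Step by step this gives:
  u_1 = (2, -1, 1)
  u_2 = (5/3, 11/3, 1/3)
  u_3 = (60/49, -15/49, -135/49)

Orthogonality check:
  u_2 · u_1 = 0 (should be 0)
  u_3 · u_1 = 0 (should be 0)
  u_3 · u_2 = 0 (should be 0)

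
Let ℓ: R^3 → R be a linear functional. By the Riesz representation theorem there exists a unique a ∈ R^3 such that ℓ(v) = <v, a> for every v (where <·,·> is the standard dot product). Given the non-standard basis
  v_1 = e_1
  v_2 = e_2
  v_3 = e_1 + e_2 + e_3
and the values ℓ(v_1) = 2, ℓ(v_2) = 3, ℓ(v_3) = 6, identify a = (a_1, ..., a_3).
a = (2, 3, 1)

Write a = (a_1, ..., a_3) in the standard basis. For each basis vector v_i, ℓ(v_i) = <v_i, a> is a linear equation in the a_j's. Collect the n equations into a matrix system V a = ℓ, where row i of V is v_i (expressed in the standard basis). Since V is invertible (lower-triangular with 1s on the diagonal, up to permutation), solve by back-substitution:
  V =
[[1, 0, 0],
 [0, 1, 0],
 [1, 1, 1]]
  V a = (2, 3, 6)
Solving gives a = (2, 3, 1).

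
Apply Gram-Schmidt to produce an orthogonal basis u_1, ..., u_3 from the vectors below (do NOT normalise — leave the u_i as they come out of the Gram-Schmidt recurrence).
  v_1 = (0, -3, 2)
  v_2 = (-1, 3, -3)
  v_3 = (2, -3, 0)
Orthogonal basis:
  u_1 = (0, -3, 2)
  u_2 = (-1, -6/13, -9/13)
  u_3 = (18/11, -12/11, -18/11)

Apply the Gram-Schmidt recurrence
  u_1 = v_1
  u_i = v_i − Σ_{j<i} ((v_i · u_j) / (u_j · u_j)) · u_j.

Step by step this gives:
  u_1 = (0, -3, 2)
  u_2 = (-1, -6/13, -9/13)
  u_3 = (18/11, -12/11, -18/11)

Orthogonality check:
  u_2 · u_1 = 0 (should be 0)
  u_3 · u_1 = 0 (should be 0)
  u_3 · u_2 = 0 (should be 0)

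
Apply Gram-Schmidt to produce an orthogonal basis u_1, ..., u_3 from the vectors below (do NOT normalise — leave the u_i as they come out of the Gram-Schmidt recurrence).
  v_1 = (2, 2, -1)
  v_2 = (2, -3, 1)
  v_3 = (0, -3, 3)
Orthogonal basis:
  u_1 = (2, 2, -1)
  u_2 = (8/3, -7/3, 2/3)
  u_3 = (2/13, 8/13, 20/13)

Apply the Gram-Schmidt recurrence
  u_1 = v_1
  u_i = v_i − Σ_{j<i} ((v_i · u_j) / (u_j · u_j)) · u_j.

Step by step this gives:
  u_1 = (2, 2, -1)
  u_2 = (8/3, -7/3, 2/3)
  u_3 = (2/13, 8/13, 20/13)

Orthogonality check:
  u_2 · u_1 = 0 (should be 0)
  u_3 · u_1 = 0 (should be 0)
  u_3 · u_2 = 0 (should be 0)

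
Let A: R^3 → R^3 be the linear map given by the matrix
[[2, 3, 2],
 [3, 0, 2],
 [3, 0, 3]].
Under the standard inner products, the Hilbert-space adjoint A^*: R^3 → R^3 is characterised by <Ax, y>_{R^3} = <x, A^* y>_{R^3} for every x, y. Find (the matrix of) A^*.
A^* = A^T =
[[2, 3, 3],
 [3, 0, 0],
 [2, 2, 3]]

For real matrices with standard dot products, the defining identity <Ax, y> = <x, A^* y> gives (Ax)^T y = x^T (A^*) y, i.e. x^T A^T y = x^T (A^*) y. Since this holds for all x, y, we must have A^* = A^T. Therefore
A^* =
[[2, 3, 3],
 [3, 0, 0],
 [2, 2, 3]].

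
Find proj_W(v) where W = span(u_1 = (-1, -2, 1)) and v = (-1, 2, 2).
proj_W(v) = (1/6, 1/3, -1/6)

Set up U = [u_1 | ... | u_1] ∈ R^(3×1). The projector onto W = col(U) is P = U (U^T U)^(-1) U^T.
Compute U^T U =
  [6],
and U^T v = (-1).
Solve U^T U · c = U^T v for the coefficients: c = (-1/6). The projection is proj_W(v) = U c.
Check: (v - proj_W(v)) · u_1 = 0  (should be 0).
Result: proj_W(v) = (1/6, 1/3, -1/6).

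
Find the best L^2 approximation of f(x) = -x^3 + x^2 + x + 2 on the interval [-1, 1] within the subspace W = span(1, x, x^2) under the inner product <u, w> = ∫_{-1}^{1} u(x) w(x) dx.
g(x) = x^2 + 2*x/5 + 2

The best approximation g ∈ W is the orthogonal projection of f onto W. Writing g = a_0 + a_1 x + a_2 x^2, the coefficients solve the normal equations G · a = b where
  G_{ij} = <φ_i, φ_j> and b_i = <f, φ_i>, with φ_0 = 1, φ_1 = x, φ_2 = x^2.
G =
  [2, 0, 2/3]
  [0, 2/3, 0]
  [2/3, 0, 2/5],
b = (14/3, 4/15, 26/15).
Solving gives a_0 = 2, a_1 = 2/5, a_2 = 1, so
  g(x) = x^2 + 2*x/5 + 2.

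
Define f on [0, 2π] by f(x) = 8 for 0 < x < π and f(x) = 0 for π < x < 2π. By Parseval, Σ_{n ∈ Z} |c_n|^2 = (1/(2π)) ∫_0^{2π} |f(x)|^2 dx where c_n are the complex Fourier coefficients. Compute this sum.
Σ |c_n|^2 = 32

Parseval equates the L^2 energy of f (normalised by 1/(2π)) with the ℓ^2 sum of its Fourier coefficients: (1/(2π)) ∫_0^{2π} |f|^2 = Σ |c_n|^2.
Compute the left side: (1/(2π)) [∫_0^π 8^2 dx + ∫_π^{2π} 0^2 dx] = (1/(2π)) · (64π + 0π) = (64 + 0)/2 = 32.
So Σ_{n ∈ Z} |c_n|^2 = 32.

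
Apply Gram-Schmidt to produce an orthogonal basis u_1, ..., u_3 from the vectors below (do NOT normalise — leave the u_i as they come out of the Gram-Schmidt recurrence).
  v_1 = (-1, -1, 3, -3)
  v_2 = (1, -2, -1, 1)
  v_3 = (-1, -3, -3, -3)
Orthogonal basis:
  u_1 = (-1, -1, 3, -3)
  u_2 = (3/4, -9/4, -1/4, 1/4)
  u_3 = (-182/115, -52/115, -384/115, -306/115)

Apply the Gram-Schmidt recurrence
  u_1 = v_1
  u_i = v_i − Σ_{j<i} ((v_i · u_j) / (u_j · u_j)) · u_j.

Step by step this gives:
  u_1 = (-1, -1, 3, -3)
  u_2 = (3/4, -9/4, -1/4, 1/4)
  u_3 = (-182/115, -52/115, -384/115, -306/115)

Orthogonality check:
  u_2 · u_1 = 0 (should be 0)
  u_3 · u_1 = 0 (should be 0)
  u_3 · u_2 = 0 (should be 0)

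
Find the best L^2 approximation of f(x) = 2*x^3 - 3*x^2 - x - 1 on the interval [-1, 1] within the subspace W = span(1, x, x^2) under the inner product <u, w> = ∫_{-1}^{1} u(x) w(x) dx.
g(x) = -3*x^2 + x/5 - 1

The best approximation g ∈ W is the orthogonal projection of f onto W. Writing g = a_0 + a_1 x + a_2 x^2, the coefficients solve the normal equations G · a = b where
  G_{ij} = <φ_i, φ_j> and b_i = <f, φ_i>, with φ_0 = 1, φ_1 = x, φ_2 = x^2.
G =
  [2, 0, 2/3]
  [0, 2/3, 0]
  [2/3, 0, 2/5],
b = (-4, 2/15, -28/15).
Solving gives a_0 = -1, a_1 = 1/5, a_2 = -3, so
  g(x) = -3*x^2 + x/5 - 1.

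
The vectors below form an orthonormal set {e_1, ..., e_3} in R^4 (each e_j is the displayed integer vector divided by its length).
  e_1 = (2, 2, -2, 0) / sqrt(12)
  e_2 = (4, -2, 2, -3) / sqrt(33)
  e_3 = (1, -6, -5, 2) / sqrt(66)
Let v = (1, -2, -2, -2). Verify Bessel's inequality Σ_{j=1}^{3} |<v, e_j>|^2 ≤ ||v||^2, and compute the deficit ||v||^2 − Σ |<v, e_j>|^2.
Σ |<v, e_j>|^2 = 53/6; ||v||^2 = 13; deficit = 25/6

Write each e_j = u_j / sqrt(<u_j, u_j>) where u_j is the displayed integer vector. Then <v, e_j> = <v, u_j> / sqrt(<u_j, u_j>), so |<v, e_j>|^2 = <v, u_j>^2 / <u_j, u_j>.
Coefficients: <v, e_1> = 2/sqrt(12), <v, e_2> = 10/sqrt(33), <v, e_3> = 19/sqrt(66).
Square and sum: Σ |<v, e_j>|^2 = 53/6.
Compute ||v||^2 = v·v = 13.
Deficit = 13 − 53/6 = 25/6 ≥ 0, confirming Bessel's inequality. (The deficit equals ||v − Σ <v,e_j> e_j||^2, the squared distance from v to span{e_j}.)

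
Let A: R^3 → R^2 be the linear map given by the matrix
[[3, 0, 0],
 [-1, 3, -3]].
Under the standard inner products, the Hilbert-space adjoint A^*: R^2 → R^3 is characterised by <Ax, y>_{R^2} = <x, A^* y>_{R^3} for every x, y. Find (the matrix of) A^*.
A^* = A^T =
[[3, -1],
 [0, 3],
 [0, -3]]

For real matrices with standard dot products, the defining identity <Ax, y> = <x, A^* y> gives (Ax)^T y = x^T (A^*) y, i.e. x^T A^T y = x^T (A^*) y. Since this holds for all x, y, we must have A^* = A^T. Therefore
A^* =
[[3, -1],
 [0, 3],
 [0, -3]].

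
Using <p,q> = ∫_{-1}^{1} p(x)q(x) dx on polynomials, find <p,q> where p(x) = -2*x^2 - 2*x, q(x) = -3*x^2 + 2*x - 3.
<p,q> = 56/15

Expand the product: p(x)·q(x) = 6*x^4 + 2*x^3 + 2*x^2 + 6*x.
∫_{-1}^{1} of each monomial x^k gives [2/(k+1) if k even, 0 if k odd]. Integrating term-by-term (or equivalently evaluating the antiderivative F(x) = 6*x^5/5 + x^4/2 + 2*x^3/3 + 3*x^2 at the endpoints):
  F(1) − F(−1) = 161/30 − (49/30) = 56/15.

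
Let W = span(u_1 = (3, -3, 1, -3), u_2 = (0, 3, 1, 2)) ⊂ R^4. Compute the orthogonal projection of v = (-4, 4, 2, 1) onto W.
proj_W(v) = (-27/14, 24/7, -1/7, 41/14)

Set up U = [u_1 | ... | u_2] ∈ R^(4×2). The projector onto W = col(U) is P = U (U^T U)^(-1) U^T.
Compute U^T U =
  [28, -14]
  [-14, 14],
and U^T v = (-25, 16).
Solve U^T U · c = U^T v for the coefficients: c = (-9/14, 1/2). The projection is proj_W(v) = U c.
Check: (v - proj_W(v)) · u_1 = 0  (should be 0).
Check: (v - proj_W(v)) · u_2 = 0  (should be 0).
Result: proj_W(v) = (-27/14, 24/7, -1/7, 41/14).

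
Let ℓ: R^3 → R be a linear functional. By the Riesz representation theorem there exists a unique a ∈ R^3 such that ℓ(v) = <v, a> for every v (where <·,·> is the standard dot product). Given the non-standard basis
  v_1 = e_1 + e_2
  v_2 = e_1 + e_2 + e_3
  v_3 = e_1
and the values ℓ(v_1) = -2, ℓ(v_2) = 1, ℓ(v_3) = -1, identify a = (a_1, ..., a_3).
a = (-1, -1, 3)

Write a = (a_1, ..., a_3) in the standard basis. For each basis vector v_i, ℓ(v_i) = <v_i, a> is a linear equation in the a_j's. Collect the n equations into a matrix system V a = ℓ, where row i of V is v_i (expressed in the standard basis). Since V is invertible (lower-triangular with 1s on the diagonal, up to permutation), solve by back-substitution:
  V =
[[1, 1, 0],
 [1, 1, 1],
 [1, 0, 0]]
  V a = (-2, 1, -1)
Solving gives a = (-1, -1, 3).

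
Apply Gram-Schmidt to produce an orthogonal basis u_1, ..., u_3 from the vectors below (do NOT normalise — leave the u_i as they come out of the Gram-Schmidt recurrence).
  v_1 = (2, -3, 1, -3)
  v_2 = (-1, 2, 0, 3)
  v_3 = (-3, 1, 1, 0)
Orthogonal basis:
  u_1 = (2, -3, 1, -3)
  u_2 = (11/23, -5/23, 17/23, 18/23)
  u_3 = (-2, -2/11, 20/11, -6/11)

Apply the Gram-Schmidt recurrence
  u_1 = v_1
  u_i = v_i − Σ_{j<i} ((v_i · u_j) / (u_j · u_j)) · u_j.

Step by step this gives:
  u_1 = (2, -3, 1, -3)
  u_2 = (11/23, -5/23, 17/23, 18/23)
  u_3 = (-2, -2/11, 20/11, -6/11)

Orthogonality check:
  u_2 · u_1 = 0 (should be 0)
  u_3 · u_1 = 0 (should be 0)
  u_3 · u_2 = 0 (should be 0)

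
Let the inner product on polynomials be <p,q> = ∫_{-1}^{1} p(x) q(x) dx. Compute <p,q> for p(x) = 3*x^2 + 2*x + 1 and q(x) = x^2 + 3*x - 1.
<p,q> = 28/15

Expand the product: p(x)·q(x) = 3*x^4 + 11*x^3 + 4*x^2 + x - 1.
∫_{-1}^{1} of each monomial x^k gives [2/(k+1) if k even, 0 if k odd]. Integrating term-by-term (or equivalently evaluating the antiderivative F(x) = 3*x^5/5 + 11*x^4/4 + 4*x^3/3 + x^2/2 - x at the endpoints):
  F(1) − F(−1) = 251/60 − (139/60) = 28/15.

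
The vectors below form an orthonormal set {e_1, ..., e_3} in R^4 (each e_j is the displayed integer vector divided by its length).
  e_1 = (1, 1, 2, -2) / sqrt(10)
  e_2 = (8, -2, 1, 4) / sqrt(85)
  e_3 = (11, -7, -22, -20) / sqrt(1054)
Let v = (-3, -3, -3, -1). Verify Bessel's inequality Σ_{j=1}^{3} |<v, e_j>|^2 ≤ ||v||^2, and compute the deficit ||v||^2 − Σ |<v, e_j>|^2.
Σ |<v, e_j>|^2 = 699/31; ||v||^2 = 28; deficit = 169/31

Write each e_j = u_j / sqrt(<u_j, u_j>) where u_j is the displayed integer vector. Then <v, e_j> = <v, u_j> / sqrt(<u_j, u_j>), so |<v, e_j>|^2 = <v, u_j>^2 / <u_j, u_j>.
Coefficients: <v, e_1> = -10/sqrt(10), <v, e_2> = -25/sqrt(85), <v, e_3> = 74/sqrt(1054).
Square and sum: Σ |<v, e_j>|^2 = 699/31.
Compute ||v||^2 = v·v = 28.
Deficit = 28 − 699/31 = 169/31 ≥ 0, confirming Bessel's inequality. (The deficit equals ||v − Σ <v,e_j> e_j||^2, the squared distance from v to span{e_j}.)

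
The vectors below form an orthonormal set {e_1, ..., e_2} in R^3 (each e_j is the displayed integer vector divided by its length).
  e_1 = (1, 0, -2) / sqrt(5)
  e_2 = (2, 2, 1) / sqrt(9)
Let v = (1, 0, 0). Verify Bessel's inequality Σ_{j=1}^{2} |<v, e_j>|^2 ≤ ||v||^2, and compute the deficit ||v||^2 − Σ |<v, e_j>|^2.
Σ |<v, e_j>|^2 = 29/45; ||v||^2 = 1; deficit = 16/45

Write each e_j = u_j / sqrt(<u_j, u_j>) where u_j is the displayed integer vector. Then <v, e_j> = <v, u_j> / sqrt(<u_j, u_j>), so |<v, e_j>|^2 = <v, u_j>^2 / <u_j, u_j>.
Coefficients: <v, e_1> = 1/sqrt(5), <v, e_2> = 2/sqrt(9).
Square and sum: Σ |<v, e_j>|^2 = 29/45.
Compute ||v||^2 = v·v = 1.
Deficit = 1 − 29/45 = 16/45 ≥ 0, confirming Bessel's inequality. (The deficit equals ||v − Σ <v,e_j> e_j||^2, the squared distance from v to span{e_j}.)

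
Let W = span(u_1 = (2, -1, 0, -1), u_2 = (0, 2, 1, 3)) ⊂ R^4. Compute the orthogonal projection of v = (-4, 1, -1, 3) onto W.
proj_W(v) = (-4, 2, 0, 2)

Set up U = [u_1 | ... | u_2] ∈ R^(4×2). The projector onto W = col(U) is P = U (U^T U)^(-1) U^T.
Compute U^T U =
  [6, -5]
  [-5, 14],
and U^T v = (-12, 10).
Solve U^T U · c = U^T v for the coefficients: c = (-2, 0). The projection is proj_W(v) = U c.
Check: (v - proj_W(v)) · u_1 = 0  (should be 0).
Check: (v - proj_W(v)) · u_2 = 0  (should be 0).
Result: proj_W(v) = (-4, 2, 0, 2).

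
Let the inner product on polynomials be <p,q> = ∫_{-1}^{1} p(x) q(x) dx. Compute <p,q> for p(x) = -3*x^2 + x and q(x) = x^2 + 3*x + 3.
<p,q> = -26/5

Expand the product: p(x)·q(x) = -3*x^4 - 8*x^3 - 6*x^2 + 3*x.
∫_{-1}^{1} of each monomial x^k gives [2/(k+1) if k even, 0 if k odd]. Integrating term-by-term (or equivalently evaluating the antiderivative F(x) = -3*x^5/5 - 2*x^4 - 2*x^3 + 3*x^2/2 at the endpoints):
  F(1) − F(−1) = -31/10 − (21/10) = -26/5.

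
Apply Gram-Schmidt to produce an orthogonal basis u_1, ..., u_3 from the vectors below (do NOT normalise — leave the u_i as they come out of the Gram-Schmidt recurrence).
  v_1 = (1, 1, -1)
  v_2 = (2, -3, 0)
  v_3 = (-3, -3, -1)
Orthogonal basis:
  u_1 = (1, 1, -1)
  u_2 = (7/3, -8/3, -1/3)
  u_3 = (-30/19, -20/19, -50/19)

Apply the Gram-Schmidt recurrence
  u_1 = v_1
  u_i = v_i − Σ_{j<i} ((v_i · u_j) / (u_j · u_j)) · u_j.

Step by step this gives:
  u_1 = (1, 1, -1)
  u_2 = (7/3, -8/3, -1/3)
  u_3 = (-30/19, -20/19, -50/19)

Orthogonality check:
  u_2 · u_1 = 0 (should be 0)
  u_3 · u_1 = 0 (should be 0)
  u_3 · u_2 = 0 (should be 0)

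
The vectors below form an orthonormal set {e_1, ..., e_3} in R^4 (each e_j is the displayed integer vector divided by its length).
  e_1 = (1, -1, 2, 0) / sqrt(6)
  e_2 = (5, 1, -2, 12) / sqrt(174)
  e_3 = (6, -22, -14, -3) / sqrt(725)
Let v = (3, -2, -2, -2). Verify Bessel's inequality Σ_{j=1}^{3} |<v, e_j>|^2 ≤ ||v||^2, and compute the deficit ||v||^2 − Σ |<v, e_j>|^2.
Σ |<v, e_j>|^2 = 329/25; ||v||^2 = 21; deficit = 196/25

Write each e_j = u_j / sqrt(<u_j, u_j>) where u_j is the displayed integer vector. Then <v, e_j> = <v, u_j> / sqrt(<u_j, u_j>), so |<v, e_j>|^2 = <v, u_j>^2 / <u_j, u_j>.
Coefficients: <v, e_1> = 1/sqrt(6), <v, e_2> = -7/sqrt(174), <v, e_3> = 96/sqrt(725).
Square and sum: Σ |<v, e_j>|^2 = 329/25.
Compute ||v||^2 = v·v = 21.
Deficit = 21 − 329/25 = 196/25 ≥ 0, confirming Bessel's inequality. (The deficit equals ||v − Σ <v,e_j> e_j||^2, the squared distance from v to span{e_j}.)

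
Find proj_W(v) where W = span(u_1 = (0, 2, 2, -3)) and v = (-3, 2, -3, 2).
proj_W(v) = (0, -16/17, -16/17, 24/17)

Set up U = [u_1 | ... | u_1] ∈ R^(4×1). The projector onto W = col(U) is P = U (U^T U)^(-1) U^T.
Compute U^T U =
  [17],
and U^T v = (-8).
Solve U^T U · c = U^T v for the coefficients: c = (-8/17). The projection is proj_W(v) = U c.
Check: (v - proj_W(v)) · u_1 = 0  (should be 0).
Result: proj_W(v) = (0, -16/17, -16/17, 24/17).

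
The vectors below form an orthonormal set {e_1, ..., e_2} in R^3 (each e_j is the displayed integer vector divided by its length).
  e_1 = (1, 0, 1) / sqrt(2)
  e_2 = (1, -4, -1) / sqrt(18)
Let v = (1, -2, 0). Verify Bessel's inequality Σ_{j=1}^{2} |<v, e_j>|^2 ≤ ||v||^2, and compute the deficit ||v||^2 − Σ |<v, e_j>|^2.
Σ |<v, e_j>|^2 = 5; ||v||^2 = 5; deficit = 0

Write each e_j = u_j / sqrt(<u_j, u_j>) where u_j is the displayed integer vector. Then <v, e_j> = <v, u_j> / sqrt(<u_j, u_j>), so |<v, e_j>|^2 = <v, u_j>^2 / <u_j, u_j>.
Coefficients: <v, e_1> = 1/sqrt(2), <v, e_2> = 9/sqrt(18).
Square and sum: Σ |<v, e_j>|^2 = 5.
Compute ||v||^2 = v·v = 5.
Deficit = 5 − 5 = 0 ≥ 0, confirming Bessel's inequality. (The deficit equals ||v − Σ <v,e_j> e_j||^2, the squared distance from v to span{e_j}.)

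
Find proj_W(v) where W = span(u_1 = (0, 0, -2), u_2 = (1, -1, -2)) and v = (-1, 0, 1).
proj_W(v) = (-1/2, 1/2, 1)

Set up U = [u_1 | ... | u_2] ∈ R^(3×2). The projector onto W = col(U) is P = U (U^T U)^(-1) U^T.
Compute U^T U =
  [4, 4]
  [4, 6],
and U^T v = (-2, -3).
Solve U^T U · c = U^T v for the coefficients: c = (0, -1/2). The projection is proj_W(v) = U c.
Check: (v - proj_W(v)) · u_1 = 0  (should be 0).
Check: (v - proj_W(v)) · u_2 = 0  (should be 0).
Result: proj_W(v) = (-1/2, 1/2, 1).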